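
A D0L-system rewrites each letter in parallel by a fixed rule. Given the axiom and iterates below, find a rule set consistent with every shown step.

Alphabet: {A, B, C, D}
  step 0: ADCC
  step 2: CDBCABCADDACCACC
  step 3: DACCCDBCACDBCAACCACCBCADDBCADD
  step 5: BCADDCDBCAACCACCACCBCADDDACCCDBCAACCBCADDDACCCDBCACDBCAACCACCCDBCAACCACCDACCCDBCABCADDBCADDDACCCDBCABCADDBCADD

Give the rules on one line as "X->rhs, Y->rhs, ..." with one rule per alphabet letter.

  step 2 ⇒ step 3: CDBCABCADDACCACC ⇒ D·ACC·C·D·BCA·C·D·BCA·ACC·ACC·BCA·D·D·BCA·D·D
    A ↦ BCA
    B ↦ C
    C ↦ D
    D ↦ ACC

A->BCA, B->C, C->D, D->ACC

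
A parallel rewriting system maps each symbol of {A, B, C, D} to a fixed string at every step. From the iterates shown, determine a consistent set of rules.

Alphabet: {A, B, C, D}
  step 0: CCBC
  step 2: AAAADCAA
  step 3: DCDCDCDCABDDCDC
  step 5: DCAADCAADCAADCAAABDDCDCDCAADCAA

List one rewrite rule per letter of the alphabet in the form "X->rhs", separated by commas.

  step 2 ⇒ step 3: AAAADCAA ⇒ DC·DC·DC·DC·A·BD·DC·DC
    A ↦ DC
    C ↦ BD
    D ↦ A
    B ↦ A  (constrained at step 0)

A->DC, B->A, C->BD, D->A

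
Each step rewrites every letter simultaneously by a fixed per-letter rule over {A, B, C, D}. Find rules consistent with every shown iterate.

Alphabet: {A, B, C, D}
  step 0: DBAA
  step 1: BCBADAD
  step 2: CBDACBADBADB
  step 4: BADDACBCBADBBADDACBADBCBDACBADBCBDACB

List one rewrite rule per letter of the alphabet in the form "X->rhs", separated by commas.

A->AD, B->CB, C->DA, D->B

  step 1 ⇒ step 2: BCBADAD ⇒ CB·DA·CB·AD·B·AD·B
    A ↦ AD
    B ↦ CB
    C ↦ DA
    D ↦ B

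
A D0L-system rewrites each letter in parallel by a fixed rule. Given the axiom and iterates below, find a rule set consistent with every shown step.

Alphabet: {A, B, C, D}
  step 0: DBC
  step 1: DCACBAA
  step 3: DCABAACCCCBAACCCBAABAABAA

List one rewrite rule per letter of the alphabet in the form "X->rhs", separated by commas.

A->C, B->C, C->BAA, D->DCA

  step 0 ⇒ step 1: DBC ⇒ DCA·C·BAA
    B ↦ C
    C ↦ BAA
    D ↦ DCA
    A ↦ C  (constrained at step 1)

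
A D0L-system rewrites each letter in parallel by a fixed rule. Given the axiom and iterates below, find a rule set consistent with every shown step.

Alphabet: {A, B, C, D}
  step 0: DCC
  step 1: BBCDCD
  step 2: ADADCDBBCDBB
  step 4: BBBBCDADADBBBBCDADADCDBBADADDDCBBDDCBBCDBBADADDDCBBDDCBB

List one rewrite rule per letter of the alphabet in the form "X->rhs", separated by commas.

  step 1 ⇒ step 2: BBCDCD ⇒ AD·AD·CD·BB·CD·BB
    B ↦ AD
    C ↦ CD
    D ↦ BB
    A ↦ DDC  (constrained at step 2)

A->DDC, B->AD, C->CD, D->BB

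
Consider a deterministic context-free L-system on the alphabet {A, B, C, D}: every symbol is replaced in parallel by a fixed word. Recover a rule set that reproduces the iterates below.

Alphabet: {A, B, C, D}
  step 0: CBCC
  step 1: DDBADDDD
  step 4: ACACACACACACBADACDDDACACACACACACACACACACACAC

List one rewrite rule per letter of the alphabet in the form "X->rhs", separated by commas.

A->D, B->BA, C->DD, D->AC

  step 0 ⇒ step 1: CBCC ⇒ DD·BA·DD·DD
    B ↦ BA
    C ↦ DD
    A ↦ D  (constrained at step 1)
    D ↦ AC  (constrained at step 1)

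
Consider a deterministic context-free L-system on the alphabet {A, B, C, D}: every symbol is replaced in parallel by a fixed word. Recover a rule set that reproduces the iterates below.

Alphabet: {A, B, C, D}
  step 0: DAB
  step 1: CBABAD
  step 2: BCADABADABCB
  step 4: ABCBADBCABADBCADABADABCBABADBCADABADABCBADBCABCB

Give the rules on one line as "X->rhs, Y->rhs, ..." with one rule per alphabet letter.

  step 1 ⇒ step 2: CBABAD ⇒ BC·AD·AB·AD·AB·CB
    A ↦ AB
    B ↦ AD
    C ↦ BC
    D ↦ CB

A->AB, B->AD, C->BC, D->CB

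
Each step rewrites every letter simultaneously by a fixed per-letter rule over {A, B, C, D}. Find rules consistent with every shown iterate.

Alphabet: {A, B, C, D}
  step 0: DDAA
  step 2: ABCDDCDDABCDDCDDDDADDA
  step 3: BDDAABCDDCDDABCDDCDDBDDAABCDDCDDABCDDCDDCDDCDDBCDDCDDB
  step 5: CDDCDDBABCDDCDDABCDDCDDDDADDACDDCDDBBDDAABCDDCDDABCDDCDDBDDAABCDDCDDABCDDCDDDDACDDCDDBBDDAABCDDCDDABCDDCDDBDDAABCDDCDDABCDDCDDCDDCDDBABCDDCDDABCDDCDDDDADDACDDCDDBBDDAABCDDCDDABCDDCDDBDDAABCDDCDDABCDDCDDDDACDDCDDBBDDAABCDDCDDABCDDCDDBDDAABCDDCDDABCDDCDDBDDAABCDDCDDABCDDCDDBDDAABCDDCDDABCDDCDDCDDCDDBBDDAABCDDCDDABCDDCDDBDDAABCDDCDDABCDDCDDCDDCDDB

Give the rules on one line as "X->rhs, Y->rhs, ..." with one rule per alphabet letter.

  step 2 ⇒ step 3: ABCDDCDDABCDDCDDDDADDA ⇒ B·DDA·AB·CDD·CDD·AB·CDD·CDD·B·DDA·AB·CDD·CDD·AB·CDD·CDD·CDD·CDD·B·CDD·CDD·B
    A ↦ B
    B ↦ DDA
    C ↦ AB
    D ↦ CDD

A->B, B->DDA, C->AB, D->CDD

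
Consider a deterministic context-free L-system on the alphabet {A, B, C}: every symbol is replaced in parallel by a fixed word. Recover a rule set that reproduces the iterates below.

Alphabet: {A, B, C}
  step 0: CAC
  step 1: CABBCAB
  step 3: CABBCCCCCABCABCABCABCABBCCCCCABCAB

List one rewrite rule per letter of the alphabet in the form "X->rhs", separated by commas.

  step 0 ⇒ step 1: CAC ⇒ CAB·B·CAB
    A ↦ B
    C ↦ CAB
    B ↦ CC  (constrained at step 1)

A->B, B->CC, C->CAB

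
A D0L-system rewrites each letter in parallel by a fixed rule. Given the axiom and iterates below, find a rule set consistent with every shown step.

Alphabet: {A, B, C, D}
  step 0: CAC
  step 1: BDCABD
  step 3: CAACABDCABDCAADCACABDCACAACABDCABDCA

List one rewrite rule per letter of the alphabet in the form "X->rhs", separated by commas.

A->CA, B->ADC, C->BD, D->ACA

  step 0 ⇒ step 1: CAC ⇒ BD·CA·BD
    A ↦ CA
    C ↦ BD
    B ↦ ADC  (constrained at step 1)
    D ↦ ACA  (constrained at step 1)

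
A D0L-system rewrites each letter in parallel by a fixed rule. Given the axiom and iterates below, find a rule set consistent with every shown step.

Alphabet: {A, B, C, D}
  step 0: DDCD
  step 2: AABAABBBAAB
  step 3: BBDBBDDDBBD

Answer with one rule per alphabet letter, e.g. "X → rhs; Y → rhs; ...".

  step 2 ⇒ step 3: AABAABBBAAB ⇒ B·B·D·B·B·D·D·D·B·B·D
    A ↦ B
    B ↦ D
    C ↦ AA  (constrained at step 0)
    D ↦ CA  (constrained at step 0)

A->B, B->D, C->AA, D->CA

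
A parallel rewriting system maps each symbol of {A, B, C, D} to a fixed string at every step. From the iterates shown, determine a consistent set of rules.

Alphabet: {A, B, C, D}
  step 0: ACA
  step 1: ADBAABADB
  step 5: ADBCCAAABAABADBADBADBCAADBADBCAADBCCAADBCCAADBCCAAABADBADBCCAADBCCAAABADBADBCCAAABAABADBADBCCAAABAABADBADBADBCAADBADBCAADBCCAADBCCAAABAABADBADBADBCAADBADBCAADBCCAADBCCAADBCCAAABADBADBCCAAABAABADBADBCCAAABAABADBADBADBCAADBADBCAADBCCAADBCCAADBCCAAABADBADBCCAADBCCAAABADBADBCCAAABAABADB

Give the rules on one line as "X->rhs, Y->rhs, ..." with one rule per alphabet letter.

A->ADB, B->CA, C->AAB, D->C

  step 0 ⇒ step 1: ACA ⇒ ADB·AAB·ADB
    A ↦ ADB
    C ↦ AAB
    B ↦ CA  (constrained at step 1)
    D ↦ C  (constrained at step 1)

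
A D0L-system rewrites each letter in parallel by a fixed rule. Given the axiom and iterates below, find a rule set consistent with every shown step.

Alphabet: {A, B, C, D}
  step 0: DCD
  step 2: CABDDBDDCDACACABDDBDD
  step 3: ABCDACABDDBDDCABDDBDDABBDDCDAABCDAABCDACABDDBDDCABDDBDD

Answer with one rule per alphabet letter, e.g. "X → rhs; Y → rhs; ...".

A->CDA, B->CA, C->AB, D->BDD

  step 2 ⇒ step 3: CABDDBDDCDACACABDDBDD ⇒ AB·CDA·CA·BDD·BDD·CA·BDD·BDD·AB·BDD·CDA·AB·CDA·AB·CDA·CA·BDD·BDD·CA·BDD·BDD
    A ↦ CDA
    B ↦ CA
    C ↦ AB
    D ↦ BDD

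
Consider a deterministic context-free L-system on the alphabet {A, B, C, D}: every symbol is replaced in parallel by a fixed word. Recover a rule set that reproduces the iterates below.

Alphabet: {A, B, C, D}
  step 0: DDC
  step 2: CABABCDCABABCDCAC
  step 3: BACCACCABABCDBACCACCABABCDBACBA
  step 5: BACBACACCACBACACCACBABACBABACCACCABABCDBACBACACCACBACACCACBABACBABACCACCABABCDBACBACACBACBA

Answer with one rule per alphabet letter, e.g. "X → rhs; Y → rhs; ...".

  step 2 ⇒ step 3: CABABCDCABABCDCAC ⇒ BA·C·CA·C·CA·BA·BCD·BA·C·CA·C·CA·BA·BCD·BA·C·BA
    A ↦ C
    B ↦ CA
    C ↦ BA
    D ↦ BCD

A->C, B->CA, C->BA, D->BCD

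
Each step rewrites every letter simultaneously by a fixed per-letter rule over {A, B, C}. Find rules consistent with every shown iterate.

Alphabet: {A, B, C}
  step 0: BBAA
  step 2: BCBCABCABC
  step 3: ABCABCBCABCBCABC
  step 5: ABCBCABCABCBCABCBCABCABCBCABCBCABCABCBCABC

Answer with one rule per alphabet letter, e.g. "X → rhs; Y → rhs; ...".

A->BC, B->A, C->BC

  step 2 ⇒ step 3: BCBCABCABC ⇒ A·BC·A·BC·BC·A·BC·BC·A·BC
    A ↦ BC
    B ↦ A
    C ↦ BC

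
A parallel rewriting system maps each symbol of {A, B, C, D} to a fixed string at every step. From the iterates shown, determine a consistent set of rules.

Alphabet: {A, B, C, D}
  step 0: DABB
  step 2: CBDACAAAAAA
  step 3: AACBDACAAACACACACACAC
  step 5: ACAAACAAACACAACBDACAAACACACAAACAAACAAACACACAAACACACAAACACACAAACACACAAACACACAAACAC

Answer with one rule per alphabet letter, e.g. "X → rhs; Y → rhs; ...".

  step 2 ⇒ step 3: CBDACAAAAAA ⇒ AA·C·BD·AC·AA·AC·AC·AC·AC·AC·AC
    A ↦ AC
    B ↦ C
    C ↦ AA
    D ↦ BD

A->AC, B->C, C->AA, D->BD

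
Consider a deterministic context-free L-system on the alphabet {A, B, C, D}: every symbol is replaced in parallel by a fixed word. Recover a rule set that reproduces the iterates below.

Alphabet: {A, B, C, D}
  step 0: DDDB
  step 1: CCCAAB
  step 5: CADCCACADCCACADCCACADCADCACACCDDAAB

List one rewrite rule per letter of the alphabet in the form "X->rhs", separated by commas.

  step 0 ⇒ step 1: DDDB ⇒ C·C·C·AAB
    B ↦ AAB
    D ↦ C
    A ↦ D  (constrained at step 1)
    C ↦ CA  (constrained at step 1)

A->D, B->AAB, C->CA, D->C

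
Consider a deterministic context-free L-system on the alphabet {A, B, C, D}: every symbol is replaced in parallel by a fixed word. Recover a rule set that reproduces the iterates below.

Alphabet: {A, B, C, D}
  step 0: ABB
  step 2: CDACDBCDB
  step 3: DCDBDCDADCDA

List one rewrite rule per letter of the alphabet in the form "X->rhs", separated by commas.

  step 2 ⇒ step 3: CDACDBCDB ⇒ D·C·DB·D·C·DA·D·C·DA
    A ↦ DB
    B ↦ DA
    C ↦ D
    D ↦ C

A->DB, B->DA, C->D, D->C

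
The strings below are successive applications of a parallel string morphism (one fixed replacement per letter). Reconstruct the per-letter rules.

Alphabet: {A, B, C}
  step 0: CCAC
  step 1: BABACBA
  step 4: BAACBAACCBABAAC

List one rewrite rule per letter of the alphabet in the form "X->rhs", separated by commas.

A->C, B->A, C->BA

  step 0 ⇒ step 1: CCAC ⇒ BA·BA·C·BA
    A ↦ C
    C ↦ BA
    B ↦ A  (constrained at step 1)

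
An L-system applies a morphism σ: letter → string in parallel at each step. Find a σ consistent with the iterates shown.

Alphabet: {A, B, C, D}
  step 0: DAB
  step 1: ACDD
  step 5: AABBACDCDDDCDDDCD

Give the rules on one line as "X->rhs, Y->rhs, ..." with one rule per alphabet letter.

A->CD, B->D, C->BB, D->A

  step 0 ⇒ step 1: DAB ⇒ A·CD·D
    A ↦ CD
    B ↦ D
    D ↦ A
    C ↦ BB  (constrained at step 1)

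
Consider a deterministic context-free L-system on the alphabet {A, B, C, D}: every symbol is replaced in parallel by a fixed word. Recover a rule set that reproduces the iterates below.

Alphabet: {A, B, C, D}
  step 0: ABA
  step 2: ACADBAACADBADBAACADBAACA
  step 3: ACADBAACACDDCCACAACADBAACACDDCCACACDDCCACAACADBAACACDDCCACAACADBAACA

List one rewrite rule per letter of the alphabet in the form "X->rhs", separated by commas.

  step 2 ⇒ step 3: ACADBAACADBADBAACADBAACA ⇒ ACA·DBA·ACA·CDD·CC·ACA·ACA·DBA·ACA·CDD·CC·ACA·CDD·CC·ACA·ACA·DBA·ACA·CDD·CC·ACA·ACA·DBA·ACA
    A ↦ ACA
    B ↦ CC
    C ↦ DBA
    D ↦ CDD

A->ACA, B->CC, C->DBA, D->CDD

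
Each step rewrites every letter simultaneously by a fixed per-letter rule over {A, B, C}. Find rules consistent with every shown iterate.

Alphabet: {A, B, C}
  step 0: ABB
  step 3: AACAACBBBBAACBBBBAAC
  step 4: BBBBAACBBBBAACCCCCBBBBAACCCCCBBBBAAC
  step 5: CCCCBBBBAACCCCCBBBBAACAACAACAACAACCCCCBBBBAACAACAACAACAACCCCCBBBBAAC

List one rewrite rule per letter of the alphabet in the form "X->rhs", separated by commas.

  step 4 ⇒ step 5: BBBBAACBBBBAACCCCCBBBBAACCCCCBBBBAAC ⇒ C·C·C·C·BB·BB·AAC·C·C·C·C·BB·BB·AAC·AAC·AAC·AAC·AAC·C·C·C·C·BB·BB·AAC·AAC·AAC·AAC·AAC·C·C·C·C·BB·BB·AAC
    A ↦ BB
    B ↦ C
    C ↦ AAC

A->BB, B->C, C->AAC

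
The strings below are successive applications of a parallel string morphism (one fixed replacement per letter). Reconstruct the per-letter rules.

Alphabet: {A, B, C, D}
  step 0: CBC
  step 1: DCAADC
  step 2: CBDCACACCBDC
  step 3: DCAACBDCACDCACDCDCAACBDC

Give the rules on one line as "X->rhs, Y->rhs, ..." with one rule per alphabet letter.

  step 2 ⇒ step 3: CBDCACACCBDC ⇒ DC·AA·CB·DC·AC·DC·AC·DC·DC·AA·CB·DC
    A ↦ AC
    B ↦ AA
    C ↦ DC
    D ↦ CB

A->AC, B->AA, C->DC, D->CB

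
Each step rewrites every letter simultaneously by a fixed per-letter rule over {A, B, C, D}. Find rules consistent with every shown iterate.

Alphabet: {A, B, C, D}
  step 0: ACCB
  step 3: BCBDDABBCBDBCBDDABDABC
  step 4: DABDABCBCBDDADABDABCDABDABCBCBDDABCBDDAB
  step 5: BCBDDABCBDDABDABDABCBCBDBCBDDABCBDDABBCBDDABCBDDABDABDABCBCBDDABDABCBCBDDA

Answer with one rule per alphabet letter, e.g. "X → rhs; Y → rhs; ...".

A->BD, B->DA, C->B, D->BC

  step 4 ⇒ step 5: DABDABCBCBDDADABDABCDABDABCBCBDDABCBDDAB ⇒ BC·BD·DA·BC·BD·DA·B·DA·B·DA·BC·BC·BD·BC·BD·DA·BC·BD·DA·B·BC·BD·DA·BC·BD·DA·B·DA·B·DA·BC·BC·BD·DA·B·DA·BC·BC·BD·DA
    A ↦ BD
    B ↦ DA
    C ↦ B
    D ↦ BC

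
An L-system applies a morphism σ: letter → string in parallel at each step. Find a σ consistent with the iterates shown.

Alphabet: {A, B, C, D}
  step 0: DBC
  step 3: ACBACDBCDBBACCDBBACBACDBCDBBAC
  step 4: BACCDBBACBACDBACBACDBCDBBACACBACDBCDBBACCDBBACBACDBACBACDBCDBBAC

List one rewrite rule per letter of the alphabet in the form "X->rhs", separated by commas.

A->B, B->CDB, C->AC, D->BA

  step 3 ⇒ step 4: ACBACDBCDBBACCDBBACBACDBCDBBAC ⇒ B·AC·CDB·B·AC·BA·CDB·AC·BA·CDB·CDB·B·AC·AC·BA·CDB·CDB·B·AC·CDB·B·AC·BA·CDB·AC·BA·CDB·CDB·B·AC
    A ↦ B
    B ↦ CDB
    C ↦ AC
    D ↦ BA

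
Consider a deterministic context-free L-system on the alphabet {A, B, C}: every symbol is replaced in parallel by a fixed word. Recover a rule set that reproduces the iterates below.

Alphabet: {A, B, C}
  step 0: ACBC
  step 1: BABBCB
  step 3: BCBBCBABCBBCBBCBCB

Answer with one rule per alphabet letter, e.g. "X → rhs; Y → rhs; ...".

A->BA, B->BC, C->B

  step 0 ⇒ step 1: ACBC ⇒ BA·B·BC·B
    A ↦ BA
    B ↦ BC
    C ↦ B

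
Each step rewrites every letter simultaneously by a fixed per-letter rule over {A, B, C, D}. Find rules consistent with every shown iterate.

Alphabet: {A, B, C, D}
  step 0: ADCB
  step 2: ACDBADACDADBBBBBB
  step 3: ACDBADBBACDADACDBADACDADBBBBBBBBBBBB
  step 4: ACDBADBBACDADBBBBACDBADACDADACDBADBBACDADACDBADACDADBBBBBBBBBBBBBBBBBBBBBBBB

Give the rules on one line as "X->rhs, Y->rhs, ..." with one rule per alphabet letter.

A->ACD, B->BB, C->B, D->AD

  step 3 ⇒ step 4: ACDBADBBACDADACDBADACDADBBBBBBBBBBBB ⇒ ACD·B·AD·BB·ACD·AD·BB·BB·ACD·B·AD·ACD·AD·ACD·B·AD·BB·ACD·AD·ACD·B·AD·ACD·AD·BB·BB·BB·BB·BB·BB·BB·BB·BB·BB·BB·BB
    A ↦ ACD
    B ↦ BB
    C ↦ B
    D ↦ AD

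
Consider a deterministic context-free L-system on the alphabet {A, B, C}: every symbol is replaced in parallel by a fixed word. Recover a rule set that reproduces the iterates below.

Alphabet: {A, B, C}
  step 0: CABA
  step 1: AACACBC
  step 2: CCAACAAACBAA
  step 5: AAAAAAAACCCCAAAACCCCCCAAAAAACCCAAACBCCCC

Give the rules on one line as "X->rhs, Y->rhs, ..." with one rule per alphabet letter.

  step 1 ⇒ step 2: AACACBC ⇒ C·C·AA·C·AA·ACB·AA
    A ↦ C
    B ↦ ACB
    C ↦ AA

A->C, B->ACB, C->AA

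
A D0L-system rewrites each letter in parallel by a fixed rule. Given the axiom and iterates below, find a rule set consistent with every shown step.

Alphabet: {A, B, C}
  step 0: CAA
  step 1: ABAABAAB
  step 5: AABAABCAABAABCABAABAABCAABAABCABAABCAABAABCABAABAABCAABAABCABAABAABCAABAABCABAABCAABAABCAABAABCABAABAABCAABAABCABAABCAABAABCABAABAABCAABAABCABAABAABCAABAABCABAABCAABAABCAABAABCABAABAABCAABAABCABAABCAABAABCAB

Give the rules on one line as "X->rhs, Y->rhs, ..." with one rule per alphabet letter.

  step 0 ⇒ step 1: CAA ⇒ AB·AAB·AAB
    A ↦ AAB
    C ↦ AB
    B ↦ C  (constrained at step 1)

A->AAB, B->C, C->AB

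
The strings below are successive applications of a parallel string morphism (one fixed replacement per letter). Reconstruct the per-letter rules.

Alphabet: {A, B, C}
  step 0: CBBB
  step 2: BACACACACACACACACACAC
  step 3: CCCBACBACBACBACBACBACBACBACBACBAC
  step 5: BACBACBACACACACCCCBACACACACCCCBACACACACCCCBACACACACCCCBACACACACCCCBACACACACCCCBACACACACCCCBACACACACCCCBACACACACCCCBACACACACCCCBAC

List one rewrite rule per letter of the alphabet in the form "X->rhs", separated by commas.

  step 2 ⇒ step 3: BACACACACACACACACACAC ⇒ CCC·B·AC·B·AC·B·AC·B·AC·B·AC·B·AC·B·AC·B·AC·B·AC·B·AC
    A ↦ B
    B ↦ CCC
    C ↦ AC

A->B, B->CCC, C->AC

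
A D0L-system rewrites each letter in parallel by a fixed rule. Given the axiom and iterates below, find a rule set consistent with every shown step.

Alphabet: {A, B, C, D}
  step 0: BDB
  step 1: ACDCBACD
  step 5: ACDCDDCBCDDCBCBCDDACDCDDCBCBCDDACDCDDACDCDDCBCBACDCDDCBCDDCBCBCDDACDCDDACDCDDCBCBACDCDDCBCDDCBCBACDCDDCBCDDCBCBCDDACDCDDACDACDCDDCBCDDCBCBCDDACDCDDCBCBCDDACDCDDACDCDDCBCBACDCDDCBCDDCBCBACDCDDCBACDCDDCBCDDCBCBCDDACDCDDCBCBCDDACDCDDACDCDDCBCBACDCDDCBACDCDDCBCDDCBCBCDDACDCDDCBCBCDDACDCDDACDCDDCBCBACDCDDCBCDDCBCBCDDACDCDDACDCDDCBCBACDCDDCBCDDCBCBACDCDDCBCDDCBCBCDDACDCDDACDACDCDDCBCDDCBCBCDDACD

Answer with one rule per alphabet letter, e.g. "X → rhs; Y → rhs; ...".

A->ACD, B->ACD, C->CDD, D->CB

  step 0 ⇒ step 1: BDB ⇒ ACD·CB·ACD
    B ↦ ACD
    D ↦ CB
    A ↦ ACD  (constrained at step 1)
    C ↦ CDD  (constrained at step 1)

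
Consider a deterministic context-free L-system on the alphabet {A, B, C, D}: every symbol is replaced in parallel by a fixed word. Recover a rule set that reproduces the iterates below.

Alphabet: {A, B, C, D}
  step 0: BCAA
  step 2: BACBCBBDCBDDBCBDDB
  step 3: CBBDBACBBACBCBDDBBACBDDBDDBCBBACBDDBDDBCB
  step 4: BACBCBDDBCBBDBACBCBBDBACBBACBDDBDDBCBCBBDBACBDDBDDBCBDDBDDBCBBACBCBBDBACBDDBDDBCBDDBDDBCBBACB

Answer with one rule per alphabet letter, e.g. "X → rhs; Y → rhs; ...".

A->BD, B->CB, C->BA, D->DDB

  step 3 ⇒ step 4: CBBDBACBBACBCBDDBBACBDDBDDBCBBACBDDBDDBCB ⇒ BA·CB·CB·DDB·CB·BD·BA·CB·CB·BD·BA·CB·BA·CB·DDB·DDB·CB·CB·BD·BA·CB·DDB·DDB·CB·DDB·DDB·CB·BA·CB·CB·BD·BA·CB·DDB·DDB·CB·DDB·DDB·CB·BA·CB
    A ↦ BD
    B ↦ CB
    C ↦ BA
    D ↦ DDB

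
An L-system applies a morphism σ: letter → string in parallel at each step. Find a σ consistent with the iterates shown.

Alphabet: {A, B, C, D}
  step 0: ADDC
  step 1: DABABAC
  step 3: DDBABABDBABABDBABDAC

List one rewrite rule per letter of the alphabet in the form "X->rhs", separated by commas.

  step 0 ⇒ step 1: ADDC ⇒ D·AB·AB·AC
    A ↦ D
    C ↦ AC
    D ↦ AB
    B ↦ DB  (constrained at step 1)

A->D, B->DB, C->AC, D->AB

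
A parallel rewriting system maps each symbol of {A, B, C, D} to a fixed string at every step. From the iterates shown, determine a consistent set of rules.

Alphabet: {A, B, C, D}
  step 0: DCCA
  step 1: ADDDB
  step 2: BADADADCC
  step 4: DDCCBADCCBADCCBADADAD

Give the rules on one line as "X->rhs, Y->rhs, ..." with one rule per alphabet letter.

A->B, B->CC, C->D, D->AD

  step 1 ⇒ step 2: ADDDB ⇒ B·AD·AD·AD·CC
    A ↦ B
    B ↦ CC
    D ↦ AD
  step 0 ⇒ step 1: DCCA ⇒ AD·D·D·B
    C ↦ D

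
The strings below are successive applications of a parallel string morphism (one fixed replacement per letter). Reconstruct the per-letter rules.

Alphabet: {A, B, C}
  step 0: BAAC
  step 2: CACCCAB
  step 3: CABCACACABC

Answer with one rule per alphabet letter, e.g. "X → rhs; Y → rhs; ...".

  step 2 ⇒ step 3: CACCCAB ⇒ CA·B·CA·CA·CA·B·C
    A ↦ B
    B ↦ C
    C ↦ CA

A->B, B->C, C->CA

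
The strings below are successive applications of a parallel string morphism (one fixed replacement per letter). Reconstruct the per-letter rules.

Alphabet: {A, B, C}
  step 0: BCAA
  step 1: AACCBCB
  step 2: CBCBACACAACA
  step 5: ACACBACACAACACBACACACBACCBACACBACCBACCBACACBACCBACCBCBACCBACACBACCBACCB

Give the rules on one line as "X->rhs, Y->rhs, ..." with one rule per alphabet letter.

A->CB, B->A, C->AC

  step 1 ⇒ step 2: AACCBCB ⇒ CB·CB·AC·AC·A·AC·A
    A ↦ CB
    B ↦ A
    C ↦ AC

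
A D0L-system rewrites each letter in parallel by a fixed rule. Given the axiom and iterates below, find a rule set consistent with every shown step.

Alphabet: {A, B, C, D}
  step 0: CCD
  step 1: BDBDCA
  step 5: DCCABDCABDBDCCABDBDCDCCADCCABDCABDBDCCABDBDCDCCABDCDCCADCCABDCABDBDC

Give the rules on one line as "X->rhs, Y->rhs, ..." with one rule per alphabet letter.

A->C, B->DC, C->BD, D->CA

  step 0 ⇒ step 1: CCD ⇒ BD·BD·CA
    C ↦ BD
    D ↦ CA
    A ↦ C  (constrained at step 1)
    B ↦ DC  (constrained at step 1)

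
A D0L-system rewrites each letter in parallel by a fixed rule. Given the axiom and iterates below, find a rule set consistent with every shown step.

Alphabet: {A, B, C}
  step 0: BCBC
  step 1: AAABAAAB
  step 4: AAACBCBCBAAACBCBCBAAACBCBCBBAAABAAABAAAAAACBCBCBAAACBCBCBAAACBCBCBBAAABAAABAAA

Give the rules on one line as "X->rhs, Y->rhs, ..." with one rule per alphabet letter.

A->CB, B->AAA, C->B

  step 0 ⇒ step 1: BCBC ⇒ AAA·B·AAA·B
    B ↦ AAA
    C ↦ B
    A ↦ CB  (constrained at step 1)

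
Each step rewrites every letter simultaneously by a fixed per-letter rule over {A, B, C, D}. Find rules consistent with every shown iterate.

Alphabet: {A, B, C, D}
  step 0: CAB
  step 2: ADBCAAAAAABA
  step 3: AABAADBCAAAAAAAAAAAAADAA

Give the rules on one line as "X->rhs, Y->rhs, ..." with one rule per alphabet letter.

  step 2 ⇒ step 3: ADBCAAAAAABA ⇒ AA·BA·AD·BC·AA·AA·AA·AA·AA·AA·AD·AA
    A ↦ AA
    B ↦ AD
    C ↦ BC
    D ↦ BA

A->AA, B->AD, C->BC, D->BA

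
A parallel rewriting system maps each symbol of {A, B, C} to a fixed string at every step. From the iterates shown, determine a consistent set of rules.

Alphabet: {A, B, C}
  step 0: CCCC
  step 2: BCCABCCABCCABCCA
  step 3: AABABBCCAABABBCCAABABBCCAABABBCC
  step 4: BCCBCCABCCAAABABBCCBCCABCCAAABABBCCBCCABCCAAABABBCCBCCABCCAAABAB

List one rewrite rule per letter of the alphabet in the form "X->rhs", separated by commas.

A->BCC, B->A, C->AB

  step 3 ⇒ step 4: AABABBCCAABABBCCAABABBCCAABABBCC ⇒ BCC·BCC·A·BCC·A·A·AB·AB·BCC·BCC·A·BCC·A·A·AB·AB·BCC·BCC·A·BCC·A·A·AB·AB·BCC·BCC·A·BCC·A·A·AB·AB
    A ↦ BCC
    B ↦ A
    C ↦ AB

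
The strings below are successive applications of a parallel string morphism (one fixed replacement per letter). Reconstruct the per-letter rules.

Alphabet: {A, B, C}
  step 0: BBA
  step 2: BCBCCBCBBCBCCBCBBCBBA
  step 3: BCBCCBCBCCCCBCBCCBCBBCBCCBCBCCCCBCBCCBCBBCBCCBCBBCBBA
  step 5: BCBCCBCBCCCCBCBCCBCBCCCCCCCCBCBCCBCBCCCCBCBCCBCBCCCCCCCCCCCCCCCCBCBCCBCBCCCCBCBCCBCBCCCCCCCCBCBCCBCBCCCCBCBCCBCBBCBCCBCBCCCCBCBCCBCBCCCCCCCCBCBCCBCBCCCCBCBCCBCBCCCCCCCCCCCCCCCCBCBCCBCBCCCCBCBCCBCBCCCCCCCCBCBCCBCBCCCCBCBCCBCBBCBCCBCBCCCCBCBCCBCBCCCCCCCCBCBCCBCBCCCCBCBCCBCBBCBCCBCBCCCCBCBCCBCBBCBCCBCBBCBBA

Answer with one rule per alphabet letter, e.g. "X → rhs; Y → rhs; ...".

  step 2 ⇒ step 3: BCBCCBCBBCBCCBCBBCBBA ⇒ BCB·CC·BCB·CC·CC·BCB·CC·BCB·BCB·CC·BCB·CC·CC·BCB·CC·BCB·BCB·CC·BCB·BCB·BA
    A ↦ BA
    B ↦ BCB
    C ↦ CC

A->BA, B->BCB, C->CC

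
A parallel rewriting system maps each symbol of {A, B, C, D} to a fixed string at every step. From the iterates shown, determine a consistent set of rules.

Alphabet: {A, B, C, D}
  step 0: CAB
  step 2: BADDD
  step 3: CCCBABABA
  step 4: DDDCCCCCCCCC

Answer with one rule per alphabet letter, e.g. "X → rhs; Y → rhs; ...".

A->CC, B->C, C->D, D->BA

  step 3 ⇒ step 4: CCCBABABA ⇒ D·D·D·C·CC·C·CC·C·CC
    A ↦ CC
    B ↦ C
    C ↦ D
  step 2 ⇒ step 3: BADDD ⇒ C·CC·BA·BA·BA
    D ↦ BA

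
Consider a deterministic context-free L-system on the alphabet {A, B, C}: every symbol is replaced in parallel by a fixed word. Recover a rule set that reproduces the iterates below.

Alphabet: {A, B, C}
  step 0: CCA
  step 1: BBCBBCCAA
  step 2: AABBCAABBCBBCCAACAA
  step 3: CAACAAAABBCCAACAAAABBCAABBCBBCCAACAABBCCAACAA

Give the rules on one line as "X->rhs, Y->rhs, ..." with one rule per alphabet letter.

A->CAA, B->A, C->BBC

  step 2 ⇒ step 3: AABBCAABBCBBCCAACAA ⇒ CAA·CAA·A·A·BBC·CAA·CAA·A·A·BBC·A·A·BBC·BBC·CAA·CAA·BBC·CAA·CAA
    A ↦ CAA
    B ↦ A
    C ↦ BBC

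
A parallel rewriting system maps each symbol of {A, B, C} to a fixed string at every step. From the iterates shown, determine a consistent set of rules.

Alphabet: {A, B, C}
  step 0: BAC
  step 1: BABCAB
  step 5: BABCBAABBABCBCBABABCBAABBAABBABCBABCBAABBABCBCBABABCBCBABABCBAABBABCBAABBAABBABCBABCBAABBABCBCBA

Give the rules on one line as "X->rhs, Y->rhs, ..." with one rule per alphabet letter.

  step 0 ⇒ step 1: BAC ⇒ BA·BC·AB
    A ↦ BC
    B ↦ BA
    C ↦ AB

A->BC, B->BA, C->AB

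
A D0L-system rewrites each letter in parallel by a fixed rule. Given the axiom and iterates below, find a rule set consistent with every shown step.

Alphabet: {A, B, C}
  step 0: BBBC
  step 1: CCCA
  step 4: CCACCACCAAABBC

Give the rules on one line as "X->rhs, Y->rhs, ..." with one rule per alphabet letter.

A->BBC, B->C, C->A

  step 0 ⇒ step 1: BBBC ⇒ C·C·C·A
    B ↦ C
    C ↦ A
    A ↦ BBC  (constrained at step 1)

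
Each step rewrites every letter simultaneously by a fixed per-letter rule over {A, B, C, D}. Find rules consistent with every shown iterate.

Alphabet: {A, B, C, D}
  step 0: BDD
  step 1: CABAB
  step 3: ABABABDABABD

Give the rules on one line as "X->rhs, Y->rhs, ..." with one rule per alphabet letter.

  step 0 ⇒ step 1: BDD ⇒ C·AB·AB
    B ↦ C
    D ↦ AB
    A ↦ DD  (constrained at step 1)
    C ↦ D  (constrained at step 1)

A->DD, B->C, C->D, D->AB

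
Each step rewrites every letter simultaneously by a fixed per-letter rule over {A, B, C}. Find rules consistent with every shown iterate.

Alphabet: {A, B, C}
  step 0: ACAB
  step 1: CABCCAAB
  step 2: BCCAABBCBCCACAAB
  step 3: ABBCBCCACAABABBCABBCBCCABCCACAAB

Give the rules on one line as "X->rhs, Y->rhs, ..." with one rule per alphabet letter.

A->CA, B->AB, C->BC

  step 2 ⇒ step 3: BCCAABBCBCCACAAB ⇒ AB·BC·BC·CA·CA·AB·AB·BC·AB·BC·BC·CA·BC·CA·CA·AB
    A ↦ CA
    B ↦ AB
    C ↦ BC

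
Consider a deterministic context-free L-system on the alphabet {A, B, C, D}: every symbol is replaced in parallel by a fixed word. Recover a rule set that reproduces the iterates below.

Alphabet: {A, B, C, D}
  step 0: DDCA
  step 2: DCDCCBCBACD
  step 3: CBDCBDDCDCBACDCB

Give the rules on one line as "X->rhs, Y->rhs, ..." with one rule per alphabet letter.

A->BAC, B->C, C->D, D->CB

  step 2 ⇒ step 3: DCDCCBCBACD ⇒ CB·D·CB·D·D·C·D·C·BAC·D·CB
    A ↦ BAC
    B ↦ C
    C ↦ D
    D ↦ CB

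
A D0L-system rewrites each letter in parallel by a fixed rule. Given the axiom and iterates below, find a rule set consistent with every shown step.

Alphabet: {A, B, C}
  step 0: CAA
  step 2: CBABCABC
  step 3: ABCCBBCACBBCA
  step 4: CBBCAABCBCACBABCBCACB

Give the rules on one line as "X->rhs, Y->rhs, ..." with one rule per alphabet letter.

  step 3 ⇒ step 4: ABCCBBCACBBCA ⇒ CB·BC·A·A·BC·BC·A·CB·A·BC·BC·A·CB
    A ↦ CB
    B ↦ BC
    C ↦ A

A->CB, B->BC, C->A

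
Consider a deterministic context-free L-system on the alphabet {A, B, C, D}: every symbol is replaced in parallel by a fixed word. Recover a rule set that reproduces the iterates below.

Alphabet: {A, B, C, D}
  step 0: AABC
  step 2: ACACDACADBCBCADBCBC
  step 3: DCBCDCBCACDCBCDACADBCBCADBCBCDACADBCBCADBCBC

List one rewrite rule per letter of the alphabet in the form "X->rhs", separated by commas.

A->D, B->ADB, C->CBC, D->AC

  step 2 ⇒ step 3: ACACDACADBCBCADBCBC ⇒ D·CBC·D·CBC·AC·D·CBC·D·AC·ADB·CBC·ADB·CBC·D·AC·ADB·CBC·ADB·CBC
    A ↦ D
    B ↦ ADB
    C ↦ CBC
    D ↦ AC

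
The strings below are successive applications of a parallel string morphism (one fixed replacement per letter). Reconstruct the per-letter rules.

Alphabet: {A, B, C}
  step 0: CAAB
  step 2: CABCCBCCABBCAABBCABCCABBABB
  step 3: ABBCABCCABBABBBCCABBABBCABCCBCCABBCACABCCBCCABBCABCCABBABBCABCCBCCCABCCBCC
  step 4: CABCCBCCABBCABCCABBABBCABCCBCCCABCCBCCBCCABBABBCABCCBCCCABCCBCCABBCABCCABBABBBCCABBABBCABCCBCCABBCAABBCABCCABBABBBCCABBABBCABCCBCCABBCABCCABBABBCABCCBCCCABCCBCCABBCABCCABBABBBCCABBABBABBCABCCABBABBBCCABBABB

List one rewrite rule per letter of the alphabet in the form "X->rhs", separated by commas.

A->CA, B->BCC, C->ABB

  step 3 ⇒ step 4: ABBCABCCABBABBBCCABBABBCABCCBCCABBCACABCCBCCABBCABCCABBABBCABCCBCCCABCCBCC ⇒ CA·BCC·BCC·ABB·CA·BCC·ABB·ABB·CA·BCC·BCC·CA·BCC·BCC·BCC·ABB·ABB·CA·BCC·BCC·CA·BCC·BCC·ABB·CA·BCC·ABB·ABB·BCC·ABB·ABB·CA·BCC·BCC·ABB·CA·ABB·CA·BCC·ABB·ABB·BCC·ABB·ABB·CA·BCC·BCC·ABB·CA·BCC·ABB·ABB·CA·BCC·BCC·CA·BCC·BCC·ABB·CA·BCC·ABB·ABB·BCC·ABB·ABB·ABB·CA·BCC·ABB·ABB·BCC·ABB·ABB
    A ↦ CA
    B ↦ BCC
    C ↦ ABB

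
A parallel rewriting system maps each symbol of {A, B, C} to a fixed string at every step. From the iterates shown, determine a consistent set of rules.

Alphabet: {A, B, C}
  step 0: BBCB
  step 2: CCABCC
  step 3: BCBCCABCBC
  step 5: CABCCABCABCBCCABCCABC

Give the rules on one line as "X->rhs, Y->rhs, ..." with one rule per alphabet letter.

A->C, B->A, C->BC

  step 2 ⇒ step 3: CCABCC ⇒ BC·BC·C·A·BC·BC
    A ↦ C
    B ↦ A
    C ↦ BC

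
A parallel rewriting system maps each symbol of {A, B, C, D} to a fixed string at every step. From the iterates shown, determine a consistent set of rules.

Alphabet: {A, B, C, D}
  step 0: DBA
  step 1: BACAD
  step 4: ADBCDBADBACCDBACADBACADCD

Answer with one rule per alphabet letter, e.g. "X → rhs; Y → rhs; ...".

A->AD, B->AC, C->CD, D->B

  step 0 ⇒ step 1: DBA ⇒ B·AC·AD
    A ↦ AD
    B ↦ AC
    D ↦ B
    C ↦ CD  (constrained at step 1)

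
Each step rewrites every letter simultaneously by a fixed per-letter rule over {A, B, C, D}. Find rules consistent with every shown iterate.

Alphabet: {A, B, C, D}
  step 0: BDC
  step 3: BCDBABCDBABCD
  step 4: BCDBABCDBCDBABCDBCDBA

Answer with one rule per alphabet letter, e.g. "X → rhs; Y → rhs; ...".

  step 3 ⇒ step 4: BCDBABCDBABCD ⇒ BC·D·BA·BC·D·BC·D·BA·BC·D·BC·D·BA
    A ↦ D
    B ↦ BC
    C ↦ D
    D ↦ BA

A->D, B->BC, C->D, D->BA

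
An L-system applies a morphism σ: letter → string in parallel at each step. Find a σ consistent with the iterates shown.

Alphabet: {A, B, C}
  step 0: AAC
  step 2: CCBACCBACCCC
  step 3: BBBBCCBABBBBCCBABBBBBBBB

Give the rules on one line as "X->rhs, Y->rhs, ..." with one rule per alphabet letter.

  step 2 ⇒ step 3: CCBACCBACCCC ⇒ BB·BB·CC·BA·BB·BB·CC·BA·BB·BB·BB·BB
    A ↦ BA
    B ↦ CC
    C ↦ BB

A->BA, B->CC, C->BB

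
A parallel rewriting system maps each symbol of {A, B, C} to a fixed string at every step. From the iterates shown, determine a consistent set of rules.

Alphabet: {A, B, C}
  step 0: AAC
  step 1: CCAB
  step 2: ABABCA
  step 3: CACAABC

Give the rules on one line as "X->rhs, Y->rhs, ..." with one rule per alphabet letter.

A->C, B->A, C->AB

  step 2 ⇒ step 3: ABABCA ⇒ C·A·C·A·AB·C
    A ↦ C
    B ↦ A
    C ↦ AB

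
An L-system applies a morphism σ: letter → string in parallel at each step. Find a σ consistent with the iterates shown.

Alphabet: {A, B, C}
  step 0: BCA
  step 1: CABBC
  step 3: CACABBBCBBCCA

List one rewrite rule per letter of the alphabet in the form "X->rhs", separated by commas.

  step 0 ⇒ step 1: BCA ⇒ CA·B·BC
    A ↦ BC
    B ↦ CA
    C ↦ B

A->BC, B->CA, C->B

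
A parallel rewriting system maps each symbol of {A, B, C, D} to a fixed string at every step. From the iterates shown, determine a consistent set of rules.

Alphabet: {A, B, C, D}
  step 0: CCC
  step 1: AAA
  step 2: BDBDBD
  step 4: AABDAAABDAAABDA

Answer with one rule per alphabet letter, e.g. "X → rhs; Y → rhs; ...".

  step 1 ⇒ step 2: AAA ⇒ BD·BD·BD
    A ↦ BD
    B ↦ CC  (constrained at step 2)
  step 0 ⇒ step 1: CCC ⇒ A·A·A
    C ↦ A
    D ↦ AC  (constrained at step 2)

A->BD, B->CC, C->A, D->AC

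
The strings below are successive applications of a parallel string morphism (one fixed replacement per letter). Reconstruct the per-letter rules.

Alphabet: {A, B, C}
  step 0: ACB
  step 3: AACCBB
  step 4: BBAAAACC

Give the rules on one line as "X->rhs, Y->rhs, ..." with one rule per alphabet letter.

A->B, B->C, C->AA

  step 3 ⇒ step 4: AACCBB ⇒ B·B·AA·AA·C·C
    A ↦ B
    B ↦ C
    C ↦ AA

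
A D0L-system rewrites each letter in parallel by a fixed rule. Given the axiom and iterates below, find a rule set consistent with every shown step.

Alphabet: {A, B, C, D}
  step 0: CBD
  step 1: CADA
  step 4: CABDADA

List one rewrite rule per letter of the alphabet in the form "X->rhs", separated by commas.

A->B, B->D, C->CA, D->A

  step 0 ⇒ step 1: CBD ⇒ CA·D·A
    B ↦ D
    C ↦ CA
    D ↦ A
    A ↦ B  (constrained at step 1)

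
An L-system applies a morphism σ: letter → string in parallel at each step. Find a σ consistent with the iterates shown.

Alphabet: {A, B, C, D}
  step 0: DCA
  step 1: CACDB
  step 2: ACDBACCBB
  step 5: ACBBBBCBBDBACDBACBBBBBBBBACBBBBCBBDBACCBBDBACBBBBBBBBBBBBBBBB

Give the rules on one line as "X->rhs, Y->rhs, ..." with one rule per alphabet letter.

  step 1 ⇒ step 2: CACDB ⇒ AC·DB·AC·C·BB
    A ↦ DB
    B ↦ BB
    C ↦ AC
    D ↦ C

A->DB, B->BB, C->AC, D->C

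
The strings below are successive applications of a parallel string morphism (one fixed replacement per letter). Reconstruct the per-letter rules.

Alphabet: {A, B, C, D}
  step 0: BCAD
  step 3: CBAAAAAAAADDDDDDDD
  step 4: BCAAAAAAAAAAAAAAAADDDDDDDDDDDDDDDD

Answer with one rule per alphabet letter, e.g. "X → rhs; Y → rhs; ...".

  step 3 ⇒ step 4: CBAAAAAAAADDDDDDDD ⇒ B·C·AA·AA·AA·AA·AA·AA·AA·AA·DD·DD·DD·DD·DD·DD·DD·DD
    A ↦ AA
    B ↦ C
    C ↦ B
    D ↦ DD

A->AA, B->C, C->B, D->DD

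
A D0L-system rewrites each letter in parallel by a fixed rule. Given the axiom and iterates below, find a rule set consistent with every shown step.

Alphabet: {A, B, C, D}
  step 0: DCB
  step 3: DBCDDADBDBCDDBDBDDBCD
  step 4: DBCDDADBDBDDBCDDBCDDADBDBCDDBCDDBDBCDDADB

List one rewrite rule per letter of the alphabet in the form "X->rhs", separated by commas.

  step 3 ⇒ step 4: DBCDDADBDBCDDBDBDDBCD ⇒ DB·CD·DA·DB·DB·D·DB·CD·DB·CD·DA·DB·DB·CD·DB·CD·DB·DB·CD·DA·DB
    A ↦ D
    B ↦ CD
    C ↦ DA
    D ↦ DB

A->D, B->CD, C->DA, D->DB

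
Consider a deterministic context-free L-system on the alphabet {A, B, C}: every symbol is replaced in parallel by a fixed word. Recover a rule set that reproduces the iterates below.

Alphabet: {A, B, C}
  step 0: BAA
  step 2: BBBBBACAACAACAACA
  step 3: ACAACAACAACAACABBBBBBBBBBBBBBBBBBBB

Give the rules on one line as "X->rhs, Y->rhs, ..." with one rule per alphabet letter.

  step 2 ⇒ step 3: BBBBBACAACAACAACA ⇒ ACA·ACA·ACA·ACA·ACA·BB·B·BB·BB·B·BB·BB·B·BB·BB·B·BB
    A ↦ BB
    B ↦ ACA
    C ↦ B

A->BB, B->ACA, C->B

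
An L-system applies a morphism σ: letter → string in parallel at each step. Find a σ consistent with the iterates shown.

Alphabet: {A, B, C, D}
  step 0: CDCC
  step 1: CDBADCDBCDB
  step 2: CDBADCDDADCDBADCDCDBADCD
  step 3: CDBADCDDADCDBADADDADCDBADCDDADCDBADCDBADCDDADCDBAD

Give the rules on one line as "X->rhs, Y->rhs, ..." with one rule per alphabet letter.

A->D, B->CD, C->CDB, D->AD

  step 2 ⇒ step 3: CDBADCDDADCDBADCDCDBADCD ⇒ CDB·AD·CD·D·AD·CDB·AD·AD·D·AD·CDB·AD·CD·D·AD·CDB·AD·CDB·AD·CD·D·AD·CDB·AD
    A ↦ D
    B ↦ CD
    C ↦ CDB
    D ↦ AD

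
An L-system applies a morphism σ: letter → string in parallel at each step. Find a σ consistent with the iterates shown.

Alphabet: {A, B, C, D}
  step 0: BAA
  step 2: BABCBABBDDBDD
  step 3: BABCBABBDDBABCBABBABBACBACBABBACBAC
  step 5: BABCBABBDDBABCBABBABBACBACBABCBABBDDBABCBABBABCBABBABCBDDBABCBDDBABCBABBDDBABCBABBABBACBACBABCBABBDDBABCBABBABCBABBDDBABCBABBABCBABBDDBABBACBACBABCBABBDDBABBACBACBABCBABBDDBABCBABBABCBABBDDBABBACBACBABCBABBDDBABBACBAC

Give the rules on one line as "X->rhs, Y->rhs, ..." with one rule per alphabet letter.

A->C, B->BAB, C->BDD, D->BAC

  step 2 ⇒ step 3: BABCBABBDDBDD ⇒ BAB·C·BAB·BDD·BAB·C·BAB·BAB·BAC·BAC·BAB·BAC·BAC
    A ↦ C
    B ↦ BAB
    C ↦ BDD
    D ↦ BAC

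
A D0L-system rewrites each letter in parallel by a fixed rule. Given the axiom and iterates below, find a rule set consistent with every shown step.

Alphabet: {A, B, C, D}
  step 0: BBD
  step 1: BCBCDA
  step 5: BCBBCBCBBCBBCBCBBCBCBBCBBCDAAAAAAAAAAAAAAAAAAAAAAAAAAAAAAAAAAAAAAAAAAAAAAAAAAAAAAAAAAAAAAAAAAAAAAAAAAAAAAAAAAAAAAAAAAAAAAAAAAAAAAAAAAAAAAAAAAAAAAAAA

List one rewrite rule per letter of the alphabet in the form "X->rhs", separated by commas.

  step 0 ⇒ step 1: BBD ⇒ BC·BC·DA
    B ↦ BC
    D ↦ DA
    A ↦ AAA  (constrained at step 1)
    C ↦ B  (constrained at step 1)

A->AAA, B->BC, C->B, D->DA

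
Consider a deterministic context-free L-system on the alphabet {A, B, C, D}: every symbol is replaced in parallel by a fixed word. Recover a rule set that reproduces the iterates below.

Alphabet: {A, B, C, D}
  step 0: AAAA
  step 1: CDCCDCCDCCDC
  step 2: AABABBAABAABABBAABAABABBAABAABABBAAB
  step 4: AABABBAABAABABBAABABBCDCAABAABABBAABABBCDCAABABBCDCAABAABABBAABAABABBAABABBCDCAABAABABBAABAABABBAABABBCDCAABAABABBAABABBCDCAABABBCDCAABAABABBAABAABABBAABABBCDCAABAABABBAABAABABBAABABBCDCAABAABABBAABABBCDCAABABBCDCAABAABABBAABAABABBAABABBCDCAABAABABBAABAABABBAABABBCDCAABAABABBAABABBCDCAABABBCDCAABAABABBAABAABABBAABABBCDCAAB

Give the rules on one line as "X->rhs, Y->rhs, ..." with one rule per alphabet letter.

A->CDC, B->DAC, C->AAB, D->ABB

  step 1 ⇒ step 2: CDCCDCCDCCDC ⇒ AAB·ABB·AAB·AAB·ABB·AAB·AAB·ABB·AAB·AAB·ABB·AAB
    C ↦ AAB
    D ↦ ABB
  step 0 ⇒ step 1: AAAA ⇒ CDC·CDC·CDC·CDC
    A ↦ CDC
    B ↦ DAC  (constrained at step 2)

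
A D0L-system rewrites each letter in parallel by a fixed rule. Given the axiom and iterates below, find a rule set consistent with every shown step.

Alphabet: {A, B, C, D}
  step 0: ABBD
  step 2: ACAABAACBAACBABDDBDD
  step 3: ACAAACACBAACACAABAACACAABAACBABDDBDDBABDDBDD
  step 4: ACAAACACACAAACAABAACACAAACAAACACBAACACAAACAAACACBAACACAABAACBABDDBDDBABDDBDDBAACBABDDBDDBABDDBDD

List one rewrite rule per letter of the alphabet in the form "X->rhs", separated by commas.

  step 3 ⇒ step 4: ACAAACACBAACACAABAACACAABAACBABDDBDDBABDDBDD ⇒ AC·AA·AC·AC·AC·AA·AC·AA·BA·AC·AC·AA·AC·AA·AC·AC·BA·AC·AC·AA·AC·AA·AC·AC·BA·AC·AC·AA·BA·AC·BA·BDD·BDD·BA·BDD·BDD·BA·AC·BA·BDD·BDD·BA·BDD·BDD
    A ↦ AC
    B ↦ BA
    C ↦ AA
    D ↦ BDD

A->AC, B->BA, C->AA, D->BDD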